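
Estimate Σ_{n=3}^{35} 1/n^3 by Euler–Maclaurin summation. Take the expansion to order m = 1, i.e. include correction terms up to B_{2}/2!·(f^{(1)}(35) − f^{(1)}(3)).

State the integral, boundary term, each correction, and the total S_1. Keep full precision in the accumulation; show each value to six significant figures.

Integral: ∫_3^35 1/x^3 dx = 0.0551474.
½[f(3) + f(35)] = ½[0.0370370 + 2.33236e-05] = 0.0185302.
Running total after boundary: 0.0736776.
Correction k=1: B_{2}/2! · (f^{(1)}(35) − f^{(1)}(3)) = 1/12 · (-1.99917e-06 − (-0.0370370)) = 0.00308625.

S_1 ≈ 0.0767638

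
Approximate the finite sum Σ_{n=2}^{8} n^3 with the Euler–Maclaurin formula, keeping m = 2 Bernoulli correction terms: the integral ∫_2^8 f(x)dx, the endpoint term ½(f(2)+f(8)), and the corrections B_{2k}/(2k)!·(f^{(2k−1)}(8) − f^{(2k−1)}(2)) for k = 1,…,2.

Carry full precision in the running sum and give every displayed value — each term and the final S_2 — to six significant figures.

S_2 ≈ 1295.00

The integral term ∫_2^8 x^3 dx = 1020.00.
½[f(2) + f(8)] = ½[8.00000 + 512.000] = 260.000.
Integral + boundary = 1280.00.
Order-1 term: 1/12 · (192.000 − 12.0000) = 15.0000.
Partial sum through k=1: 1295.00.
Order-2 term: −1/720 · (6.00000 − 6.00000) = 0.00000.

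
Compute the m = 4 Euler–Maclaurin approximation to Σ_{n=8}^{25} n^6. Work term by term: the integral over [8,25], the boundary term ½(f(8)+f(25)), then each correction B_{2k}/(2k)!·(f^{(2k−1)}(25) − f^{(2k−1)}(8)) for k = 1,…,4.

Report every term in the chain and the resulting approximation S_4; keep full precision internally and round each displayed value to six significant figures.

Integral: ∫_8^25 x^6 dx = 8.71631e+08.
½[f(8) + f(25)] = ½[262144 + 2.44141e+08] = 1.22201e+08.
Integral + boundary = 9.93833e+08.
k=1: B_{2}/(2)! × [f^{(1)}(25) − f^{(1)}(8)] = 1/12 × (5.85938e+07 − 196608) = 4.86643e+06.
Running total after k=1: 9.98699e+08.
k=2: B_{4}/(4)! × [f^{(3)}(25) − f^{(3)}(8)] = −1/720 × (1.87500e+06 − 61440.0) = -2518.83.
Running total after k=2: 9.98697e+08.
k=3: B_{6}/(6)! × [f^{(5)}(25) − f^{(5)}(8)] = 1/30240 × (18000.0 − 5760.00) = 0.404762.
Running total after k=3: 9.98697e+08.
k=4: B_{8}/(8)! × [f^{(7)}(25) − f^{(7)}(8)] = −1/1209600 × (0.00000 − 0.00000) = 0.00000.

S_4 ≈ 9.98697e+08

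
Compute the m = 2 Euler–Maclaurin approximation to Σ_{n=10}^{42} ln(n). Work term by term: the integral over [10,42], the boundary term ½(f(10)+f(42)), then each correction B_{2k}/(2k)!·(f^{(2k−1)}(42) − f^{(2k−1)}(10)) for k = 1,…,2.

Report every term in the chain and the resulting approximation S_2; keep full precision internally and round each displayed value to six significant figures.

S_2 ≈ 104.970

The integral term ∫_10^42 ln(x) dx = 101.956.
½[f(10) + f(42)] = ½[2.30259 + 3.73767] = 3.02013.
Integral + boundary = 104.976.
k=1: B_{2}/(2)! × [f^{(1)}(42) − f^{(1)}(10)] = 1/12 × (0.0238095 − 0.100000) = -0.00634921.
Running total after k=1: 104.970.
k=2: B_{4}/(4)! × [f^{(3)}(42) − f^{(3)}(10)] = −1/720 × (2.69949e-05 − 0.00200000) = 2.74028e-06.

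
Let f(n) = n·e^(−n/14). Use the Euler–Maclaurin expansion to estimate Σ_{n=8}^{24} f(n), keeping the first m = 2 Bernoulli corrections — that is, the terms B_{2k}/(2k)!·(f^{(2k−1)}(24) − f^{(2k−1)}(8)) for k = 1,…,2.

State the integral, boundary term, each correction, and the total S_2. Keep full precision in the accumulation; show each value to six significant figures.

S_2 ≈ 82.5132

The integral term ∫_8^24 x·e^(−x/14) dx = 78.1241.
Boundary: ½(f(8) + f(24)) = ½(4.51774 + 4.32222) = 4.41998.
Running total after boundary: 82.5441.
Order-1 term: 1/12 · (-0.128637 − 0.242022) = -0.0308883.
Partial sum through k=1: 82.5132.
Order-2 term: −1/720 · (0.00118136 − 0.00699724) = 8.07760e-06.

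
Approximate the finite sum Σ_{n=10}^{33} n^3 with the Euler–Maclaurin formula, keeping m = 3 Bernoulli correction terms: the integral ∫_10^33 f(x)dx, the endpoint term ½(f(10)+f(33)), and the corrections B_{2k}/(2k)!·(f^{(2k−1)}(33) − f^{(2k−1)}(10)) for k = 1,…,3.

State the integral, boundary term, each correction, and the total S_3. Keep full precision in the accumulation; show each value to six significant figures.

S_3 ≈ 312696

∫_10^33 x^3 dx evaluates to 293980.
Endpoint term: (f(10) + f(33))/2 = (1000.00 + 35937.0)/2 = 18468.5.
Integral + boundary = 312449.
Order-1 term: 1/12 · (3267.00 − 300.000) = 247.250.
Partial sum through k=1: 312696.
Order-2 term: −1/720 · (6.00000 − 6.00000) = 0.00000.
Partial sum through k=2: 312696.
Order-3 term: 1/30240 · (0.00000 − 0.00000) = 0.00000.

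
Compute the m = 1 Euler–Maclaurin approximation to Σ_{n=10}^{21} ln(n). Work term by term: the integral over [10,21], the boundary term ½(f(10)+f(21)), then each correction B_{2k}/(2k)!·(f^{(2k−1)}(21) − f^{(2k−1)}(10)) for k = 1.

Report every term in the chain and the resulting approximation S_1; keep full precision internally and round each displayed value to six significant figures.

The integral term ∫_10^21 ln(x) dx = 29.9091.
Boundary: ½(f(10) + f(21)) = ½(2.30259 + 3.04452) = 2.67355.
Integral + boundary = 32.5827.
Correction k=1: B_{2}/2! · (f^{(1)}(21) − f^{(1)}(10)) = 1/12 · (0.0476190 − 0.100000) = -0.00436508.

S_1 ≈ 32.5783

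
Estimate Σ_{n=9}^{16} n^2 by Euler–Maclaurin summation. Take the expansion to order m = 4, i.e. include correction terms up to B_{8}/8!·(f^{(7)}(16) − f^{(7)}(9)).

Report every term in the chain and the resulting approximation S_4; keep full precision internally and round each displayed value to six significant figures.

∫_9^16 x^2 dx evaluates to 1122.33.
Boundary: ½(f(9) + f(16)) = ½(81.0000 + 256.000) = 168.500.
Running total after boundary: 1290.83.
Correction k=1: B_{2}/2! · (f^{(1)}(16) − f^{(1)}(9)) = 1/12 · (32.0000 − 18.0000) = 1.16667.
Running total after k=1: 1292.00.
Correction k=2: B_{4}/4! · (f^{(3)}(16) − f^{(3)}(9)) = −1/720 · (0.00000 − 0.00000) = 0.00000.
Running total after k=2: 1292.00.
Correction k=3: B_{6}/6! · (f^{(5)}(16) − f^{(5)}(9)) = 1/30240 · (0.00000 − 0.00000) = 0.00000.
Running total after k=3: 1292.00.
Correction k=4: B_{8}/8! · (f^{(7)}(16) − f^{(7)}(9)) = −1/1209600 · (0.00000 − 0.00000) = 0.00000.

S_4 ≈ 1292.00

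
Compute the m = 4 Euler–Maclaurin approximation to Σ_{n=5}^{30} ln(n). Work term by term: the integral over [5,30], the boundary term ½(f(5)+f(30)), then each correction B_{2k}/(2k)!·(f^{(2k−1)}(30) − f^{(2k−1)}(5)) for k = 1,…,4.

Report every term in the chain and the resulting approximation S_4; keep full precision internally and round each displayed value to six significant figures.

S_4 ≈ 71.4802

Integral: ∫_5^30 ln(x) dx = 68.9887.
Endpoint term: (f(5) + f(30))/2 = (1.60944 + 3.40120)/2 = 2.50532.
Running total after boundary: 71.4940.
Order-1 term: 1/12 · (0.0333333 − 0.200000) = -0.0138889.
Running total after k=1: 71.4802.
Order-2 term: −1/720 · (7.40741e-05 − 0.0160000) = 2.21193e-05.
Running total after k=2: 71.4802.
Order-3 term: 1/30240 · (9.87654e-07 − 0.00768000) = -2.53936e-07.
Running total after k=3: 71.4802.
Order-4 term: −1/1209600 · (3.29218e-08 − 0.00921600) = 7.61902e-09.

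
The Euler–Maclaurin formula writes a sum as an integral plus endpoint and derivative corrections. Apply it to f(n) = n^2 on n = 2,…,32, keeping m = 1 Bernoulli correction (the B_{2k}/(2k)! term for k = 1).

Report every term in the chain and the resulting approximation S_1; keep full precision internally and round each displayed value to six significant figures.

The integral term ∫_2^32 x^2 dx = 10920.0.
Boundary: ½(f(2) + f(32)) = ½(4.00000 + 1024.00) = 514.000.
Running total after boundary: 11434.0.
Order-1 term: 1/12 · (64.0000 − 4.00000) = 5.00000.

S_1 ≈ 11439.0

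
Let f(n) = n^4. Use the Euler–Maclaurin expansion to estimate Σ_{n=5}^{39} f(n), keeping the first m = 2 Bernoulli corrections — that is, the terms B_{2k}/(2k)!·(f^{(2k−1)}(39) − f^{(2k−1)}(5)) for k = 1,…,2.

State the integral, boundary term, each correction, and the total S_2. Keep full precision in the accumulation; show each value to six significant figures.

The integral term ∫_5^39 x^4 dx = 1.80442e+07.
½[f(5) + f(39)] = ½[625.000 + 2.31344e+06] = 1.15703e+06.
So far: 1.92012e+07.
Order-1 term: 1/12 · (237276 − 500.000) = 19731.3.
After k=1: 1.92210e+07.
Order-2 term: −1/720 · (936.000 − 120.000) = -1.13333.

S_2 ≈ 1.92210e+07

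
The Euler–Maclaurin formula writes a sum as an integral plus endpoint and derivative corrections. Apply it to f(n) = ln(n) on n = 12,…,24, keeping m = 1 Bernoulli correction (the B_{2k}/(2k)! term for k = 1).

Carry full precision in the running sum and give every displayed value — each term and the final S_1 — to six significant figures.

Integral: ∫_12^24 ln(x) dx = 34.4544.
½[f(12) + f(24)] = ½[2.48491 + 3.17805] = 2.83148.
Integral + boundary = 37.2859.
Correction k=1: B_{2}/2! · (f^{(1)}(24) − f^{(1)}(12)) = 1/12 · (0.0416667 − 0.0833333) = -0.00347222.

S_1 ≈ 37.2824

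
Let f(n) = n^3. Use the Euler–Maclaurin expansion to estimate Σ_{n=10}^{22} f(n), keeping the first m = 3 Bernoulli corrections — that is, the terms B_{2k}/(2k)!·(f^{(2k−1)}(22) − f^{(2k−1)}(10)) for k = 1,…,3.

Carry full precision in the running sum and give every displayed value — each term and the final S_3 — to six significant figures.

The integral term ∫_10^22 x^3 dx = 56064.0.
Endpoint term: (f(10) + f(22))/2 = (1000.00 + 10648.0)/2 = 5824.00.
So far: 61888.0.
Order-1 term: 1/12 · (1452.00 − 300.000) = 96.0000.
After k=1: 61984.0.
Order-2 term: −1/720 · (6.00000 − 6.00000) = 0.00000.
After k=2: 61984.0.
Order-3 term: 1/30240 · (0.00000 − 0.00000) = 0.00000.

S_3 ≈ 61984.0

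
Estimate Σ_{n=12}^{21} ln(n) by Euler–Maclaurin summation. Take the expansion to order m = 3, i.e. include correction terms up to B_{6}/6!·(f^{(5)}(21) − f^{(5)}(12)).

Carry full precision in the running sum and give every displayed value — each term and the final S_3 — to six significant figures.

S_3 ≈ 27.8778

∫_12^21 ln(x) dx evaluates to 25.1161.
½[f(12) + f(21)] = ½[2.48491 + 3.04452] = 2.76471.
Running total after boundary: 27.8808.
k=1: B_{2}/(2)! × [f^{(1)}(21) − f^{(1)}(12)] = 1/12 × (0.0476190 − 0.0833333) = -0.00297619.
Running total after k=1: 27.8778.
k=2: B_{4}/(4)! × [f^{(3)}(21) − f^{(3)}(12)] = −1/720 × (0.000215959 − 0.00115741) = 1.30757e-06.
Running total after k=2: 27.8778.
k=3: B_{6}/(6)! × [f^{(5)}(21) − f^{(5)}(12)] = 1/30240 × (5.87645e-06 − 9.64506e-05) = -2.99518e-09.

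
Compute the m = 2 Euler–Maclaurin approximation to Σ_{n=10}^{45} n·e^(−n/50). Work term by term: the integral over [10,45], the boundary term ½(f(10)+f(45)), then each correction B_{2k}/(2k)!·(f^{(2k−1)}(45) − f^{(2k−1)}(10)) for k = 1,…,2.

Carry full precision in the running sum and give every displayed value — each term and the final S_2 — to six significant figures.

S_2 ≈ 538.177

∫_10^45 x·e^(−x/50) dx evaluates to 524.986.
Endpoint term: (f(10) + f(45))/2 = (8.18731 + 18.2956)/2 = 13.2415.
Running total after boundary: 538.228.
Correction k=1: B_{2}/2! · (f^{(1)}(45) − f^{(1)}(10)) = 1/12 · (0.0406570 − 0.654985) = -0.0511940.
Running total after k=1: 538.177.
Correction k=2: B_{4}/4! · (f^{(3)}(45) − f^{(3)}(10)) = −1/720 · (0.000341519 − 0.000916978) = 7.99250e-07.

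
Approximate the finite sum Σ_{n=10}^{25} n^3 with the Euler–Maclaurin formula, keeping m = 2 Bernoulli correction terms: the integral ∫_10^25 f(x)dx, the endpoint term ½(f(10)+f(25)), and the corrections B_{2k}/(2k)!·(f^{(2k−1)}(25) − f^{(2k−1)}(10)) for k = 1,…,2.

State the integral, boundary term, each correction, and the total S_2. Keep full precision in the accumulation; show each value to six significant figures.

S_2 ≈ 103600

∫_10^25 x^3 dx evaluates to 95156.2.
Endpoint term: (f(10) + f(25))/2 = (1000.00 + 15625.0)/2 = 8312.50.
So far: 103469.
k=1: B_{2}/(2)! × [f^{(1)}(25) − f^{(1)}(10)] = 1/12 × (1875.00 − 300.000) = 131.250.
Partial sum through k=1: 103600.
k=2: B_{4}/(4)! × [f^{(3)}(25) − f^{(3)}(10)] = −1/720 × (6.00000 − 6.00000) = 0.00000.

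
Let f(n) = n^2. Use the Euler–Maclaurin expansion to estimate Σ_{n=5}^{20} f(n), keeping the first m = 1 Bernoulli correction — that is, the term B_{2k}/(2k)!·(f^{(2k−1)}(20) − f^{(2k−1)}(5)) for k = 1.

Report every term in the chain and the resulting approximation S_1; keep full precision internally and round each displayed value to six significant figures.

S_1 ≈ 2840.00

∫_5^20 x^2 dx evaluates to 2625.00.
Endpoint term: (f(5) + f(20))/2 = (25.0000 + 400.000)/2 = 212.500.
Integral + boundary = 2837.50.
Correction k=1: B_{2}/2! · (f^{(1)}(20) − f^{(1)}(5)) = 1/12 · (40.0000 − 10.0000) = 2.50000.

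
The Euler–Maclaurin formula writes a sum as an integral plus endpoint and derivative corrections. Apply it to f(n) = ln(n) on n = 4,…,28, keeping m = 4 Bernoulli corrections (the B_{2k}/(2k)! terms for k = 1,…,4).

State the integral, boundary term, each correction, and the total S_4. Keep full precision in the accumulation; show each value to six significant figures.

S_4 ≈ 66.0980

∫_4^28 ln(x) dx evaluates to 63.7565.
Boundary: ½(f(4) + f(28)) = ½(1.38629 + 3.33220) = 2.35925.
So far: 66.1158.
Correction k=1: B_{2}/2! · (f^{(1)}(28) − f^{(1)}(4)) = 1/12 · (0.0357143 − 0.250000) = -0.0178571.
Partial sum through k=1: 66.0979.
Correction k=2: B_{4}/4! · (f^{(3)}(28) − f^{(3)}(4)) = −1/720 · (9.11079e-05 − 0.0312500) = 4.32762e-05.
Partial sum through k=2: 66.0980.
Correction k=3: B_{6}/6! · (f^{(5)}(28) − f^{(5)}(4)) = 1/30240 · (1.39451e-06 − 0.0234375) = -7.75003e-07.
Partial sum through k=3: 66.0980.
Correction k=4: B_{8}/8! · (f^{(7)}(28) − f^{(7)}(4)) = −1/1209600 · (5.33613e-08 − 0.0439453) = 3.63304e-08.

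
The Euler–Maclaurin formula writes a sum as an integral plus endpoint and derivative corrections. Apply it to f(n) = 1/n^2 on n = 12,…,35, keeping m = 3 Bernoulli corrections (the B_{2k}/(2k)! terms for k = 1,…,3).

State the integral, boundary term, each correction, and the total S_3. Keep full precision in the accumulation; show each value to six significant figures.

S_3 ≈ 0.0587347

The integral term ∫_12^35 1/x^2 dx = 0.0547619.
½[f(12) + f(35)] = ½[0.00694444 + 0.000816327] = 0.00388039.
Integral + boundary = 0.0586423.
Order-1 term: 1/12 · (-4.66472e-05 − (-0.00115741)) = 9.25633e-05.
After k=1: 0.0587349.
Order-2 term: −1/720 · (-4.56952e-07 − (-9.64506e-05)) = -1.33325e-07.
After k=2: 0.0587347.
Order-3 term: 1/30240 · (-1.11907e-08 − (-2.00939e-05)) = 6.64110e-10.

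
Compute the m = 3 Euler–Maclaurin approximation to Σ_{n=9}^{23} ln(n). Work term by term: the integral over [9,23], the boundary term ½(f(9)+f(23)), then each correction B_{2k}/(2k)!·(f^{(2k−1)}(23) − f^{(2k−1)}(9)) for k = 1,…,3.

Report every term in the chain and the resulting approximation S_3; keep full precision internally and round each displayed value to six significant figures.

∫_9^23 ln(x) dx evaluates to 38.3413.
½[f(9) + f(23)] = ½[2.19722 + 3.13549] = 2.66636.
Integral + boundary = 41.0077.
k=1: B_{2}/(2)! × [f^{(1)}(23) − f^{(1)}(9)] = 1/12 × (0.0434783 − 0.111111) = -0.00563607.
Running total after k=1: 41.0021.
k=2: B_{4}/(4)! × [f^{(3)}(23) − f^{(3)}(9)] = −1/720 × (0.000164379 − 0.00274348) = 3.58209e-06.
Running total after k=2: 41.0021.
k=3: B_{6}/(6)! × [f^{(5)}(23) − f^{(5)}(9)] = 1/30240 × (3.72883e-06 − 0.000406442) = -1.33172e-08.

S_3 ≈ 41.0021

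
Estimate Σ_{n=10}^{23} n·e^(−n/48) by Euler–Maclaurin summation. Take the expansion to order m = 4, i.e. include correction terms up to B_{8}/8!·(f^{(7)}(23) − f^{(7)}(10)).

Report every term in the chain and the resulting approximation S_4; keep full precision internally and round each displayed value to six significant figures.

∫_10^23 x·e^(−x/48) dx evaluates to 149.859.
Boundary: ½(f(10) + f(23)) = ½(8.11936 + 14.2439) = 11.1816.
Running total after boundary: 161.041.
k=1: B_{2}/(2)! × [f^{(1)}(23) − f^{(1)}(10)] = 1/12 × (0.322552 − 0.642783) = -0.0266859.
Running total after k=1: 161.014.
k=2: B_{4}/(4)! × [f^{(3)}(23) − f^{(3)}(10)] = −1/720 × (0.000677583 − 0.000983792) = 4.25290e-07.
Running total after k=2: 161.014.
k=3: B_{6}/(6)! × [f^{(5)}(23) − f^{(5)}(10)] = 1/30240 × (5.27417e-07 − 7.32898e-07) = -6.79501e-12.
Running total after k=3: 161.014.
k=4: B_{8}/(8)! × [f^{(7)}(23) − f^{(7)}(10)] = −1/1209600 × (3.30184e-10 − 4.50870e-10) = 9.97730e-17.

S_4 ≈ 161.014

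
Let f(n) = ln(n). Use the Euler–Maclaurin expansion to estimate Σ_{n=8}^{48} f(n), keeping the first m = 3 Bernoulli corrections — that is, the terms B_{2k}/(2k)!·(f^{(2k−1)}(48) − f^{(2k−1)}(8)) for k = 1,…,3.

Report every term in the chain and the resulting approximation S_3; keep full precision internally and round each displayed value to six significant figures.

S_3 ≈ 132.149

The integral term ∫_8^48 ln(x) dx = 129.182.
Endpoint term: (f(8) + f(48))/2 = (2.07944 + 3.87120)/2 = 2.97532.
Integral + boundary = 132.157.
Correction k=1: B_{2}/2! · (f^{(1)}(48) − f^{(1)}(8)) = 1/12 · (0.0208333 − 0.125000) = -0.00868056.
After k=1: 132.149.
Correction k=2: B_{4}/4! · (f^{(3)}(48) − f^{(3)}(8)) = −1/720 · (1.80845e-05 − 0.00390625) = 5.40023e-06.
After k=2: 132.149.
Correction k=3: B_{6}/6! · (f^{(5)}(48) − f^{(5)}(8)) = 1/30240 · (9.41901e-08 − 0.000732422) = -2.42172e-08.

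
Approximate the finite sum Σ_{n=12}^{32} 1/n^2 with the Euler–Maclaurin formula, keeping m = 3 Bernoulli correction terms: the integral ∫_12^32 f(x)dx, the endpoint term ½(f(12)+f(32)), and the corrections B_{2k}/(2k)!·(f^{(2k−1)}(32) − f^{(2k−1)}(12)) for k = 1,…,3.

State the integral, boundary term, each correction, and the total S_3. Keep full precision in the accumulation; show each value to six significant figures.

S_3 ≈ 0.0561351

The integral term ∫_12^32 1/x^2 dx = 0.0520833.
Boundary: ½(f(12) + f(32)) = ½(0.00694444 + 0.000976562) = 0.00396050.
Running total after boundary: 0.0560438.
k=1: B_{2}/(2)! × [f^{(1)}(32) − f^{(1)}(12)] = 1/12 × (-6.10352e-05 − (-0.00115741)) = 9.13644e-05.
After k=1: 0.0561352.
k=2: B_{4}/(4)! × [f^{(3)}(32) − f^{(3)}(12)] = −1/720 × (-7.15256e-07 − (-9.64506e-05)) = -1.32966e-07.
After k=2: 0.0561351.
k=3: B_{6}/(6)! × [f^{(5)}(32) − f^{(5)}(12)] = 1/30240 × (-2.09548e-08 − (-2.00939e-05)) = 6.63787e-10.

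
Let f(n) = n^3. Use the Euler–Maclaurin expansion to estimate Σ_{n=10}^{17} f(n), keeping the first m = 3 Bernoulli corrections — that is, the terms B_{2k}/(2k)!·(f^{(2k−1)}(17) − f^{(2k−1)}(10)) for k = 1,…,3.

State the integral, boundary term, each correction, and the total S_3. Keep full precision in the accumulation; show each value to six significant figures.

S_3 ≈ 21384.0

∫_10^17 x^3 dx evaluates to 18380.2.
Endpoint term: (f(10) + f(17))/2 = (1000.00 + 4913.00)/2 = 2956.50.
Integral + boundary = 21336.8.
Correction k=1: B_{2}/2! · (f^{(1)}(17) − f^{(1)}(10)) = 1/12 · (867.000 − 300.000) = 47.2500.
After k=1: 21384.0.
Correction k=2: B_{4}/4! · (f^{(3)}(17) − f^{(3)}(10)) = −1/720 · (6.00000 − 6.00000) = 0.00000.
After k=2: 21384.0.
Correction k=3: B_{6}/6! · (f^{(5)}(17) − f^{(5)}(10)) = 1/30240 · (0.00000 − 0.00000) = 0.00000.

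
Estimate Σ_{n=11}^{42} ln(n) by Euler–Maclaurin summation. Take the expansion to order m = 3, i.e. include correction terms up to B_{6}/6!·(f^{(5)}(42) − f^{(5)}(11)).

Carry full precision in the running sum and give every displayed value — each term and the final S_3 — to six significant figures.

S_3 ≈ 102.667

Integral: ∫_11^42 ln(x) dx = 99.6053.
½[f(11) + f(42)] = ½[2.39790 + 3.73767] = 3.06778.
So far: 102.673.
Order-1 term: 1/12 · (0.0238095 − 0.0909091) = -0.00559163.
After k=1: 102.667.
Order-2 term: −1/720 · (2.69949e-05 − 0.00150263) = 2.04949e-06.
After k=2: 102.667.
Order-3 term: 1/30240 · (1.83639e-07 − 0.000149021) = -4.92187e-09.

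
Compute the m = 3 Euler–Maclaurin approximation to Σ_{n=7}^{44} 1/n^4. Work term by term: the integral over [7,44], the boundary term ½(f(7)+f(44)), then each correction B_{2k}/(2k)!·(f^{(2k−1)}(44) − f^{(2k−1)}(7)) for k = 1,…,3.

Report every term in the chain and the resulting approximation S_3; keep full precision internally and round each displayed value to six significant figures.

The integral term ∫_7^44 1/x^4 dx = 0.000967904.
Endpoint term: (f(7) + f(44))/2 = (0.000416493 + 2.66802e-07)/2 = 0.000208380.
So far: 0.00117628.
Correction k=1: B_{2}/2! · (f^{(1)}(44) − f^{(1)}(7)) = 1/12 · (-2.42547e-08 − (-0.000237996)) = 1.98310e-05.
Partial sum through k=1: 0.00119612.
Correction k=2: B_{4}/4! · (f^{(3)}(44) − f^{(3)}(7)) = −1/720 · (-3.75848e-10 − (-0.000145712)) = -2.02377e-07.
Partial sum through k=2: 0.00119591.
Correction k=3: B_{6}/6! · (f^{(5)}(44) − f^{(5)}(7)) = 1/30240 · (-1.08716e-11 − (-0.000166528)) = 5.50687e-09.

S_3 ≈ 0.00119592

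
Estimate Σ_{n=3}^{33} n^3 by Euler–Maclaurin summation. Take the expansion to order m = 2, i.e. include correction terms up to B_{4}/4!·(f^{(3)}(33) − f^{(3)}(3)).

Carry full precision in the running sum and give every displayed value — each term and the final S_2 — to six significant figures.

Integral: ∫_3^33 x^3 dx = 296460.
Endpoint term: (f(3) + f(33))/2 = (27.0000 + 35937.0)/2 = 17982.0.
So far: 314442.
Correction k=1: B_{2}/2! · (f^{(1)}(33) − f^{(1)}(3)) = 1/12 · (3267.00 − 27.0000) = 270.000.
After k=1: 314712.
Correction k=2: B_{4}/4! · (f^{(3)}(33) − f^{(3)}(3)) = −1/720 · (6.00000 − 6.00000) = 0.00000.

S_2 ≈ 314712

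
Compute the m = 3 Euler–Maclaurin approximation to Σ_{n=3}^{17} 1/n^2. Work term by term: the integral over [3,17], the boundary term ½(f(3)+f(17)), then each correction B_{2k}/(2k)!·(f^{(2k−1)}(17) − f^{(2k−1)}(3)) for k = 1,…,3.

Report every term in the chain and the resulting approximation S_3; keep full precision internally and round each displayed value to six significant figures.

The integral term ∫_3^17 1/x^2 dx = 0.274510.
Boundary: ½(f(3) + f(17)) = ½(0.111111 + 0.00346021) = 0.0572857.
Running total after boundary: 0.331795.
Correction k=1: B_{2}/2! · (f^{(1)}(17) − f^{(1)}(3)) = 1/12 · (-0.000407083 − (-0.0740741)) = 0.00613892.
Running total after k=1: 0.337934.
Correction k=2: B_{4}/4! · (f^{(3)}(17) − f^{(3)}(3)) = −1/720 · (-1.69031e-05 − (-0.0987654)) = -0.000137151.
Running total after k=2: 0.337797.
Correction k=3: B_{6}/6! · (f^{(5)}(17) − f^{(5)}(3)) = 1/30240 · (-1.75465e-06 − (-0.329218)) = 1.08868e-05.

S_3 ≈ 0.337808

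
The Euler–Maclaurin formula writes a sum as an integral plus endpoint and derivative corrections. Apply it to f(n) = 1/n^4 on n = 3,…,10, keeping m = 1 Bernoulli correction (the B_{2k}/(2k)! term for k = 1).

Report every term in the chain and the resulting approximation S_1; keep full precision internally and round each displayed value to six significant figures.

S_1 ≈ 0.0196036

Integral: ∫_3^10 1/x^4 dx = 0.0120123.
Endpoint term: (f(3) + f(10))/2 = (0.0123457 + 0.000100000)/2 = 0.00622284.
Integral + boundary = 0.0182352.
Correction k=1: B_{2}/2! · (f^{(1)}(10) − f^{(1)}(3)) = 1/12 · (-4.00000e-05 − (-0.0164609)) = 0.00136841.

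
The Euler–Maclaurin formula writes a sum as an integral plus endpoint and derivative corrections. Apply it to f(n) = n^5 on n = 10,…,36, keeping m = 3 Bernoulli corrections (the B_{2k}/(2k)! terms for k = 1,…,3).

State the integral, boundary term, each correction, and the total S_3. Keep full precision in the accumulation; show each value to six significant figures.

S_3 ≈ 3.93609e+08

∫_10^36 x^5 dx evaluates to 3.62630e+08.
Boundary: ½(f(10) + f(36)) = ½(100000 + 6.04662e+07) = 3.02831e+07.
So far: 3.92913e+08.
k=1: B_{2}/(2)! × [f^{(1)}(36) − f^{(1)}(10)] = 1/12 × (8.39808e+06 − 50000.0) = 695673.
After k=1: 3.93609e+08.
k=2: B_{4}/(4)! × [f^{(3)}(36) − f^{(3)}(10)] = −1/720 × (77760.0 − 6000.00) = -99.6667.
After k=2: 3.93609e+08.
k=3: B_{6}/(6)! × [f^{(5)}(36) − f^{(5)}(10)] = 1/30240 × (120.000 − 120.000) = 0.00000.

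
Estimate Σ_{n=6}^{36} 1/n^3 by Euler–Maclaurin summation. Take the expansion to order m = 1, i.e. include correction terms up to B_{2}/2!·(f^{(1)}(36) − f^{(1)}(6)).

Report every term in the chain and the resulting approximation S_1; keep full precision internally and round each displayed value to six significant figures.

S_1 ≈ 0.0160214

Integral: ∫_6^36 1/x^3 dx = 0.0135031.
½[f(6) + f(36)] = ½[0.00462963 + 2.14335e-05] = 0.00232553.
So far: 0.0158286.
Correction k=1: B_{2}/2! · (f^{(1)}(36) − f^{(1)}(6)) = 1/12 · (-1.78612e-06 − (-0.00231481)) = 0.000192752.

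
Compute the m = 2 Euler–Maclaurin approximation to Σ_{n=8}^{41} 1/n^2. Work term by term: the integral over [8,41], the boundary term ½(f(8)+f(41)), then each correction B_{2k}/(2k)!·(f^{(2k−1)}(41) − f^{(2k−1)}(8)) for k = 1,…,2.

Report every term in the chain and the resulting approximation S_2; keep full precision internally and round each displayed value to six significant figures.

The integral term ∫_8^41 1/x^2 dx = 0.100610.
½[f(8) + f(41)] = ½[0.0156250 + 0.000594884] = 0.00810994.
Running total after boundary: 0.108720.
k=1: B_{2}/(2)! × [f^{(1)}(41) − f^{(1)}(8)] = 1/12 × (-2.90187e-05 − (-0.00390625)) = 0.000323103.
Running total after k=1: 0.109043.
k=2: B_{4}/(4)! × [f^{(3)}(41) − f^{(3)}(8)] = −1/720 × (-2.07153e-07 − (-0.000732422)) = -1.01696e-06.

S_2 ≈ 0.109042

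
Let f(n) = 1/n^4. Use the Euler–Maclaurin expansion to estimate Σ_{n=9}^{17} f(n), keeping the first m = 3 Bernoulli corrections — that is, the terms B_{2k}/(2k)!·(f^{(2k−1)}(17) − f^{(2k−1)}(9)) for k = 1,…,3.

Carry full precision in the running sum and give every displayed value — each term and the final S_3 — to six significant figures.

Integral: ∫_9^17 1/x^4 dx = 0.000389400.
Endpoint term: (f(9) + f(17))/2 = (0.000152416 + 1.19730e-05)/2 = 8.21944e-05.
Integral + boundary = 0.000471595.
Correction k=1: B_{2}/2! · (f^{(1)}(17) − f^{(1)}(9)) = 1/12 · (-2.81719e-06 − (-6.77404e-05)) = 5.41026e-06.
After k=1: 0.000477005.
Correction k=2: B_{4}/4! · (f^{(3)}(17) − f^{(3)}(9)) = −1/720 · (-2.92441e-07 − (-2.50890e-05)) = -3.44397e-08.
After k=2: 0.000476970.
Correction k=3: B_{6}/6! · (f^{(5)}(17) − f^{(5)}(9)) = 1/30240 · (-5.66668e-08 − (-1.73455e-05)) = 5.71720e-10.

S_3 ≈ 0.000476971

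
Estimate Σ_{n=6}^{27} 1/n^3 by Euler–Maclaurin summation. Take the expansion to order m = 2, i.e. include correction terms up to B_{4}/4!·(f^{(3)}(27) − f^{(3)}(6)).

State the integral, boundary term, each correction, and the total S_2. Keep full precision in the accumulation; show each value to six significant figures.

Integral: ∫_6^27 1/x^3 dx = 0.0132030.
½[f(6) + f(27)] = ½[0.00462963 + 5.08053e-05] = 0.00234022.
Integral + boundary = 0.0155432.
Order-1 term: 1/12 · (-5.64503e-06 − (-0.00231481)) = 0.000192431.
Running total after k=1: 0.0157357.
Order-2 term: −1/720 · (-1.54870e-07 − (-0.00128601)) = -1.78591e-06.

S_2 ≈ 0.0157339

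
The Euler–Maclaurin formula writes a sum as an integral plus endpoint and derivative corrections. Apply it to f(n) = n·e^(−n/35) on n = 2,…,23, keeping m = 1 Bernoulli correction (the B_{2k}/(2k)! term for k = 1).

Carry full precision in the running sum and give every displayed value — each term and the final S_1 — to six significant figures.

S_1 ≈ 177.710

Integral: ∫_2^23 x·e^(−x/35) dx = 170.864.
Endpoint term: (f(2) + f(23))/2 = (1.88892 + 11.9216)/2 = 6.90526.
Integral + boundary = 177.770.
Correction k=1: B_{2}/2! · (f^{(1)}(23) − f^{(1)}(2)) = 1/12 · (0.177713 − 0.890490) = -0.0593981.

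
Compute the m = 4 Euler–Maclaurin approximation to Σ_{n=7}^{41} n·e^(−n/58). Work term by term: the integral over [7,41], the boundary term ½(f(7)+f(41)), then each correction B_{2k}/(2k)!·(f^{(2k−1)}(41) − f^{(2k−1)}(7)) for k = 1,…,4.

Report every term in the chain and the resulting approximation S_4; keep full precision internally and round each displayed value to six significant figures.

S_4 ≈ 522.748

Integral: ∫_7^41 x·e^(−x/58) dx = 509.589.
Endpoint term: (f(7) + f(41))/2 = (6.20416 + 20.2201)/2 = 13.2121.
Integral + boundary = 522.801.
k=1: B_{2}/(2)! × [f^{(1)}(41) − f^{(1)}(7)] = 1/12 × (0.144551 − 0.779341) = -0.0528992.
Partial sum through k=1: 522.748.
k=2: B_{4}/(4)! × [f^{(3)}(41) − f^{(3)}(7)] = −1/720 × (0.000336176 − 0.000758608) = 5.86712e-07.
Partial sum through k=2: 522.748.
k=3: B_{6}/(6)! × [f^{(5)}(41) − f^{(5)}(7)] = 1/30240 × (1.87093e-07 − 3.82148e-07) = -6.45022e-12.
Partial sum through k=3: 522.748.
k=4: B_{8}/(8)! × [f^{(7)}(41) − f^{(7)}(7)] = −1/1209600 × (8.15259e-11 − 1.60163e-10) = 6.50108e-17.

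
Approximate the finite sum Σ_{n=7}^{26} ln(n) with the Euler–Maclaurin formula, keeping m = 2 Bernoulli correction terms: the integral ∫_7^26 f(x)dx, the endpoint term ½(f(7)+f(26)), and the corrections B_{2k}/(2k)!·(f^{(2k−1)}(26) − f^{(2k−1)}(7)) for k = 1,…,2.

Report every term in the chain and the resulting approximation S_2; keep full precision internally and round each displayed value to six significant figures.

The integral term ∫_7^26 ln(x) dx = 52.0891.
Boundary: ½(f(7) + f(26)) = ½(1.94591 + 3.25810) = 2.60200.
So far: 54.6911.
Order-1 term: 1/12 · (0.0384615 − 0.142857) = -0.00869963.
After k=1: 54.6824.
Order-2 term: −1/720 · (0.000113792 − 0.00583090) = 7.94043e-06.

S_2 ≈ 54.6825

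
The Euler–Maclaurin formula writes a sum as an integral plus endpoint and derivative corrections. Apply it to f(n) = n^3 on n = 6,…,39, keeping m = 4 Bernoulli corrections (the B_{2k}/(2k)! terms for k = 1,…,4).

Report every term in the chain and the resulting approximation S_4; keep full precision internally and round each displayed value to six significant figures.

Integral: ∫_6^39 x^3 dx = 578036.
Endpoint term: (f(6) + f(39))/2 = (216.000 + 59319.0)/2 = 29767.5.
So far: 607804.
Correction k=1: B_{2}/2! · (f^{(1)}(39) − f^{(1)}(6)) = 1/12 · (4563.00 − 108.000) = 371.250.
After k=1: 608175.
Correction k=2: B_{4}/4! · (f^{(3)}(39) − f^{(3)}(6)) = −1/720 · (6.00000 − 6.00000) = 0.00000.
After k=2: 608175.
Correction k=3: B_{6}/6! · (f^{(5)}(39) − f^{(5)}(6)) = 1/30240 · (0.00000 − 0.00000) = 0.00000.
After k=3: 608175.
Correction k=4: B_{8}/8! · (f^{(7)}(39) − f^{(7)}(6)) = −1/1209600 · (0.00000 − 0.00000) = 0.00000.

S_4 ≈ 608175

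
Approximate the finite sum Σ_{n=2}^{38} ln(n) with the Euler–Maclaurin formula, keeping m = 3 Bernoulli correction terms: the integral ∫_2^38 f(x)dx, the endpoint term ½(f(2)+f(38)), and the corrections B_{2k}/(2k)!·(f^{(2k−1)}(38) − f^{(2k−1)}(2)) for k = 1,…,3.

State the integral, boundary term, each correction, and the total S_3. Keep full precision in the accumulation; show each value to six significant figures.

∫_2^38 ln(x) dx evaluates to 100.842.
Boundary: ½(f(2) + f(38)) = ½(0.693147 + 3.63759) = 2.16537.
Running total after boundary: 103.007.
Correction k=1: B_{2}/2! · (f^{(1)}(38) − f^{(1)}(2)) = 1/12 · (0.0263158 − 0.500000) = -0.0394737.
Running total after k=1: 102.968.
Correction k=2: B_{4}/4! · (f^{(3)}(38) − f^{(3)}(2)) = −1/720 · (3.64485e-05 − 0.250000) = 0.000347172.
Running total after k=2: 102.968.
Correction k=3: B_{6}/6! · (f^{(5)}(38) − f^{(5)}(2)) = 1/30240 · (3.02896e-07 − 0.750000) = -2.48016e-05.

S_3 ≈ 102.968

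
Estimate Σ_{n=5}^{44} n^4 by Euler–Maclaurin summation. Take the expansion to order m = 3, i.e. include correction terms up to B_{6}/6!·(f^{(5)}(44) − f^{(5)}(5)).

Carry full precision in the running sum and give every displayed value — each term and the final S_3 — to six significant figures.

S_3 ≈ 3.48853e+07

Integral: ∫_5^44 x^4 dx = 3.29826e+07.
Boundary: ½(f(5) + f(44)) = ½(625.000 + 3.74810e+06) = 1.87436e+06.
Running total after boundary: 3.48570e+07.
Order-1 term: 1/12 · (340736 − 500.000) = 28353.0.
After k=1: 3.48853e+07.
Order-2 term: −1/720 · (1056.00 − 120.000) = -1.30000.
After k=2: 3.48853e+07.
Order-3 term: 1/30240 · (0.00000 − 0.00000) = 0.00000.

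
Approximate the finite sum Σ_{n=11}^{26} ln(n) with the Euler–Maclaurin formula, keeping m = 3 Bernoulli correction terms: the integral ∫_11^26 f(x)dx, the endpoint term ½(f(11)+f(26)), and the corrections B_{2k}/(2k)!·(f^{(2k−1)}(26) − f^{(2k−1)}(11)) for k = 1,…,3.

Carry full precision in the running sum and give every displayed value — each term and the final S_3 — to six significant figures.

∫_11^26 ln(x) dx evaluates to 43.3337.
½[f(11) + f(26)] = ½[2.39790 + 3.25810] = 2.82800.
Running total after boundary: 46.1617.
k=1: B_{2}/(2)! × [f^{(1)}(26) − f^{(1)}(11)] = 1/12 × (0.0384615 − 0.0909091) = -0.00437063.
After k=1: 46.1573.
k=2: B_{4}/(4)! × [f^{(3)}(26) − f^{(3)}(11)] = −1/720 × (0.000113792 − 0.00150263) = 1.92894e-06.
After k=2: 46.1573.
k=3: B_{6}/(6)! × [f^{(5)}(26) − f^{(5)}(11)] = 1/30240 × (2.01997e-06 − 0.000149021) = -4.86115e-09.

S_3 ≈ 46.1573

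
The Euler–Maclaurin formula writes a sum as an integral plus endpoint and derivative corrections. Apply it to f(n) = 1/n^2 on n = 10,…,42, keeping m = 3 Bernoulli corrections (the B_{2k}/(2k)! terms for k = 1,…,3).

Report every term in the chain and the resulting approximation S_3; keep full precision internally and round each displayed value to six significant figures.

S_3 ≈ 0.0816380

The integral term ∫_10^42 1/x^2 dx = 0.0761905.
½[f(10) + f(42)] = ½[0.0100000 + 0.000566893] = 0.00528345.
So far: 0.0814739.
Correction k=1: B_{2}/2! · (f^{(1)}(42) − f^{(1)}(10)) = 1/12 · (-2.69949e-05 − (-0.00200000)) = 0.000164417.
Partial sum through k=1: 0.0816383.
Correction k=2: B_{4}/4! · (f^{(3)}(42) − f^{(3)}(10)) = −1/720 · (-1.83639e-07 − (-0.000240000)) = -3.33078e-07.
Partial sum through k=2: 0.0816380.
Correction k=3: B_{6}/6! · (f^{(5)}(42) − f^{(5)}(10)) = 1/30240 · (-3.12311e-09 − (-7.20000e-05)) = 2.38085e-09.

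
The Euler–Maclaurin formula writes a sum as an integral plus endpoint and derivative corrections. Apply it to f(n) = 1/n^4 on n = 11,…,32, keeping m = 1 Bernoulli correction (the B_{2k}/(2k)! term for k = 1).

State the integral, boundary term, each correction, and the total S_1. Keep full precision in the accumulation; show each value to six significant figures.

S_1 ≈ 0.000276953

Integral: ∫_11^32 1/x^4 dx = 0.000240266.
Boundary: ½(f(11) + f(32)) = ½(6.83013e-05 + 9.53674e-07) = 3.46275e-05.
Integral + boundary = 0.000274893.
Correction k=1: B_{2}/2! · (f^{(1)}(32) − f^{(1)}(11)) = 1/12 · (-1.19209e-07 − (-2.48369e-05)) = 2.05980e-06.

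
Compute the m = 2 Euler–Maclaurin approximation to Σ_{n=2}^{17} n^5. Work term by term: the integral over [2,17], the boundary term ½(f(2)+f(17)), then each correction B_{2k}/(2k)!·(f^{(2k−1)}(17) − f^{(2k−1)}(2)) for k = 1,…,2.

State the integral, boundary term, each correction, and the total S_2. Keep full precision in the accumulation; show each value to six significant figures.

∫_2^17 x^5 dx evaluates to 4.02292e+06.
½[f(2) + f(17)] = ½[32.0000 + 1.41986e+06] = 709944.
Integral + boundary = 4.73286e+06.
Order-1 term: 1/12 · (417605 − 80.0000) = 34793.8.
After k=1: 4.76766e+06.
Order-2 term: −1/720 · (17340.0 − 240.000) = -23.7500.

S_2 ≈ 4.76763e+06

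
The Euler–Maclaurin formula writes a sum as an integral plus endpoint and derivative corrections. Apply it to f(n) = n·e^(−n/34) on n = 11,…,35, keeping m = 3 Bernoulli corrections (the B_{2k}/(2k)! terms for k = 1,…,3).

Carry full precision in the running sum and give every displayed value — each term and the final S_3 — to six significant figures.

S_3 ≈ 279.252

Integral: ∫_11^35 x·e^(−x/34) dx = 269.063.
Endpoint term: (f(11) + f(35))/2 = (7.95950 + 12.5026)/2 = 10.2310.
So far: 279.294.
k=1: B_{2}/(2)! × [f^{(1)}(35) − f^{(1)}(11)] = 1/12 × (-0.0105064 − 0.489488) = -0.0416662.
Running total after k=1: 279.252.
k=2: B_{4}/(4)! × [f^{(3)}(35) − f^{(3)}(11)] = −1/720 × (0.000608934 − 0.00167532) = 1.48109e-06.
Running total after k=2: 279.252.
k=3: B_{6}/(6)! × [f^{(5)}(35) − f^{(5)}(11)] = 1/30240 × (1.06138e-06 − 2.53219e-06) = -4.86377e-11.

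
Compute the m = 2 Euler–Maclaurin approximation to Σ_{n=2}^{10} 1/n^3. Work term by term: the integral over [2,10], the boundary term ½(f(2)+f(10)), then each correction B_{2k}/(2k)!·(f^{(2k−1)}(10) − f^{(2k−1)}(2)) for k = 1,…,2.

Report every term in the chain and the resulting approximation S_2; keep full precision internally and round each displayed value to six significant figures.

Integral: ∫_2^10 1/x^3 dx = 0.120000.
½[f(2) + f(10)] = ½[0.125000 + 0.00100000] = 0.0630000.
Running total after boundary: 0.183000.
k=1: B_{2}/(2)! × [f^{(1)}(10) − f^{(1)}(2)] = 1/12 × (-0.000300000 − (-0.187500)) = 0.0156000.
Partial sum through k=1: 0.198600.
k=2: B_{4}/(4)! × [f^{(3)}(10) − f^{(3)}(2)] = −1/720 × (-6.00000e-05 − (-0.937500)) = -0.00130200.

S_2 ≈ 0.197298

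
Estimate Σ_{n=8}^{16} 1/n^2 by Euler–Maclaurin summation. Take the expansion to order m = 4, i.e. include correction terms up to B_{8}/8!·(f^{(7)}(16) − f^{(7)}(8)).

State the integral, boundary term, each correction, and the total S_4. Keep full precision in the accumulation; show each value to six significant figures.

∫_8^16 1/x^2 dx evaluates to 0.0625000.
½[f(8) + f(16)] = ½[0.0156250 + 0.00390625] = 0.00976562.
Running total after boundary: 0.0722656.
Order-1 term: 1/12 · (-0.000488281 − (-0.00390625)) = 0.000284831.
Running total after k=1: 0.0725505.
Order-2 term: −1/720 · (-2.28882e-05 − (-0.000732422)) = -9.85463e-07.
Running total after k=2: 0.0725495.
Order-3 term: 1/30240 · (-2.68221e-06 − (-0.000343323)) = 1.12646e-08.
Running total after k=3: 0.0725495.
Order-4 term: −1/1209600 · (-5.86733e-07 − (-0.000300407)) = -2.47868e-10.

S_4 ≈ 0.0725495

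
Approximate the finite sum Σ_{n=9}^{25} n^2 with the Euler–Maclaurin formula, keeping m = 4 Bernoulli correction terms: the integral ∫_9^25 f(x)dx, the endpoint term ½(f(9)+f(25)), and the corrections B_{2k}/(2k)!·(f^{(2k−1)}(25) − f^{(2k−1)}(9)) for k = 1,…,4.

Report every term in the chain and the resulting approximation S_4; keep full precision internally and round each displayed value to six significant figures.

Integral: ∫_9^25 x^2 dx = 4965.33.
Endpoint term: (f(9) + f(25))/2 = (81.0000 + 625.000)/2 = 353.000.
So far: 5318.33.
k=1: B_{2}/(2)! × [f^{(1)}(25) − f^{(1)}(9)] = 1/12 × (50.0000 − 18.0000) = 2.66667.
Partial sum through k=1: 5321.00.
k=2: B_{4}/(4)! × [f^{(3)}(25) − f^{(3)}(9)] = −1/720 × (0.00000 − 0.00000) = 0.00000.
Partial sum through k=2: 5321.00.
k=3: B_{6}/(6)! × [f^{(5)}(25) − f^{(5)}(9)] = 1/30240 × (0.00000 − 0.00000) = 0.00000.
Partial sum through k=3: 5321.00.
k=4: B_{8}/(8)! × [f^{(7)}(25) − f^{(7)}(9)] = −1/1209600 × (0.00000 − 0.00000) = 0.00000.

S_4 ≈ 5321.00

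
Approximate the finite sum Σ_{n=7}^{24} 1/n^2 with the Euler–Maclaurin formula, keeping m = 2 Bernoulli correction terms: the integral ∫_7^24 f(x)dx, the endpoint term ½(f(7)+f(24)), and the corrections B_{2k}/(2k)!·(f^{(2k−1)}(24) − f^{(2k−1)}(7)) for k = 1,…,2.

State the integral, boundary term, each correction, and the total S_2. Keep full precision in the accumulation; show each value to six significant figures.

S_2 ≈ 0.112734

Integral: ∫_7^24 1/x^2 dx = 0.101190.
Endpoint term: (f(7) + f(24))/2 = (0.0204082 + 0.00173611)/2 = 0.0110721.
So far: 0.112263.
Order-1 term: 1/12 · (-0.000144676 − (-0.00583090)) = 0.000473852.
Partial sum through k=1: 0.112736.
Order-2 term: −1/720 · (-3.01408e-06 − (-0.00142798)) = -1.97911e-06.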